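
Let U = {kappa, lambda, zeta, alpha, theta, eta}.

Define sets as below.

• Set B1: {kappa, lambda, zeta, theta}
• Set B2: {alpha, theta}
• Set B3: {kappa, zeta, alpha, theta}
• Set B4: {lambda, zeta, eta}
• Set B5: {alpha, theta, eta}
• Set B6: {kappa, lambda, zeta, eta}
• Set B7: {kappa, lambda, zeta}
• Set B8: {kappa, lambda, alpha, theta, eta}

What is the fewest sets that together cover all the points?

2

B2 and B6 cover everything between them: the union {kappa, lambda, zeta, alpha, theta, eta} is all of U.
No single set has all 6 points (the largest, B8, has 5), so 2 is optimal.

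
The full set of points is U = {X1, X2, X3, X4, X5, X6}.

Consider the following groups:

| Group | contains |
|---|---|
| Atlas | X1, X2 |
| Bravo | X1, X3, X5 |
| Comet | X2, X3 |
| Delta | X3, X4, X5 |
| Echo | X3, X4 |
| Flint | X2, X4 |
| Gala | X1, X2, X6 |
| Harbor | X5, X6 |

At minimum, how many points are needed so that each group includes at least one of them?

Take H = {X2, X4, X5}. Each listed group contains at least one of these, so H is a hitting set of size 3.
The groups Atlas, Echo, Harbor are pairwise disjoint, so any hitting set needs a separate point for each — at least 3. Hence 3 is optimal.

3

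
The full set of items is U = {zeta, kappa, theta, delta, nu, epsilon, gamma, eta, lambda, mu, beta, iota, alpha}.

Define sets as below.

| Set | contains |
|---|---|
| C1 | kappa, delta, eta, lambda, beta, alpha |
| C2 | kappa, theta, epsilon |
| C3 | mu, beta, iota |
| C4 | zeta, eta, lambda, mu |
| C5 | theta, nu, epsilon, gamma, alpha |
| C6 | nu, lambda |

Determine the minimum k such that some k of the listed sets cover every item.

Take {C1, C3, C4, C5}. Their union is {zeta, kappa, theta, delta, nu, epsilon, gamma, eta, lambda, mu, beta, iota, alpha}, which is all 13 items.
No 3 of the 6 sets cover everything (all 20 combinations miss at least one item), so 4 is optimal.

4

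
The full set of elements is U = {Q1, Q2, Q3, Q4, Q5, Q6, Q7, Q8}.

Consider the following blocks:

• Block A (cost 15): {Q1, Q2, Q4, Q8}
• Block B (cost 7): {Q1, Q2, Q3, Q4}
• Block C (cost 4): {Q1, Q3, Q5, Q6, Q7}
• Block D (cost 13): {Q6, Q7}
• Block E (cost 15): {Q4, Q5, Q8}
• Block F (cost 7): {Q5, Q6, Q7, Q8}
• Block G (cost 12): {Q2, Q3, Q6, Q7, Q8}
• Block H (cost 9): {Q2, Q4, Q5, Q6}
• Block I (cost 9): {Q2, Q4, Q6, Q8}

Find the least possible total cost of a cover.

13

C, I together cover every element (C ∪ I = {Q1, Q2, Q3, Q4, Q5, Q6, Q7, Q8}); total cost 4 + 9 = 13.
No covering selection has total cost below 13.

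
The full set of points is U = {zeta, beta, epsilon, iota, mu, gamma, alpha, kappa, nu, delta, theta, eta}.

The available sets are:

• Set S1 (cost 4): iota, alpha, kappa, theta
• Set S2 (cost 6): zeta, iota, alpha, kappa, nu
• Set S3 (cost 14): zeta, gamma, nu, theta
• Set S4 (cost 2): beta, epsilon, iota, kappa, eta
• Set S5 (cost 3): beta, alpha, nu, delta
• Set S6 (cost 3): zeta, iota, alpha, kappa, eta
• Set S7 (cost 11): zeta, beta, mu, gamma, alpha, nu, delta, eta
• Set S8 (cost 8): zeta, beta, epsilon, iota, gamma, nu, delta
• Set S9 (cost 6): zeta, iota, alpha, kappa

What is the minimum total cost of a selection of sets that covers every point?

17

S1, S4, S7 together cover every point (S1 ∪ S4 ∪ S7 = {zeta, beta, epsilon, iota, mu, gamma, alpha, kappa, nu, delta, theta, eta}); total cost 4 + 2 + 11 = 17.
The greedy pick S4, S5, S6, S1, S7 costs 23; no covering selection beats 17.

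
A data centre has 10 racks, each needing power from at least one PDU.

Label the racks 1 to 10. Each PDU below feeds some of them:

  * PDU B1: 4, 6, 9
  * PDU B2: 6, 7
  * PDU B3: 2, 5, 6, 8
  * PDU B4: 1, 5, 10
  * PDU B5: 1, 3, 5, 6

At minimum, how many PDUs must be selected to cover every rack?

5

B1 and B2 and B3 and B4 and B5 together: B1 ∪ B2 ∪ B3 ∪ B4 ∪ B5 = {1, 2, 3, 4, 5, 6, 7, 8, 9, 10} — every rack is covered.
No 4 of the 5 PDUs cover everything (all 5 combinations miss at least one rack), so 5 is optimal.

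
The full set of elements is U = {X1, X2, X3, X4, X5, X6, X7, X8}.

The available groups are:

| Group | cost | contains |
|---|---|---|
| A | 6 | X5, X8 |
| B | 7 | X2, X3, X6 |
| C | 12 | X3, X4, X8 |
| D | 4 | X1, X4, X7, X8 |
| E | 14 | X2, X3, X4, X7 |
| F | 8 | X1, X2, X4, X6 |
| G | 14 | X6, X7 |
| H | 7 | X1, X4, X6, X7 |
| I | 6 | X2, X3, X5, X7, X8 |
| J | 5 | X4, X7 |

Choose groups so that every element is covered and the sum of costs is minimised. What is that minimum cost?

H, I together cover every element (H ∪ I = {X1, X2, X3, X4, X5, X6, X7, X8}); total cost 7 + 6 = 13.
The greedy pick D, I, B costs 17; no covering selection beats 13.

13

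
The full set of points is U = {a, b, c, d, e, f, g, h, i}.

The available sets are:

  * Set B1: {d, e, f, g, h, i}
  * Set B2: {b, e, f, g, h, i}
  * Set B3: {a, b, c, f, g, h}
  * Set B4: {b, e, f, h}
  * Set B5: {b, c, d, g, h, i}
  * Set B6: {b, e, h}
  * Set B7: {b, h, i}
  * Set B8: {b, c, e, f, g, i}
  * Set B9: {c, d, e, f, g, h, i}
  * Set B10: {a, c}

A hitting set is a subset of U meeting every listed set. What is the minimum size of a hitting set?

2

T = {c, h} meets every set (each contains at least one member of T), and |T| = 2.
The sets B2, B10 are pairwise disjoint, so any hitting set needs a separate point for each — at least 2. Hence 2 is optimal.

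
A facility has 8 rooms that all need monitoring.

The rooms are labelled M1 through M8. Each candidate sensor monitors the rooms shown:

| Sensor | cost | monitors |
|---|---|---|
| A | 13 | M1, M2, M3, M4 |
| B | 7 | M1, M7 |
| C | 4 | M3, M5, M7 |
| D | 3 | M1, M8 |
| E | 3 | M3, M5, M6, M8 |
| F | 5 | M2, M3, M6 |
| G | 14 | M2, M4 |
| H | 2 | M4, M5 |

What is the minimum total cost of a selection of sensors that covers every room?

C, D, F, H together cover every room (C ∪ D ∪ F ∪ H = {M1, M2, M3, M4, M5, M6, M7, M8}); total cost 4 + 3 + 5 + 2 = 14.
The greedy pick E, H, D, C, F costs 17; no covering selection beats 14.

14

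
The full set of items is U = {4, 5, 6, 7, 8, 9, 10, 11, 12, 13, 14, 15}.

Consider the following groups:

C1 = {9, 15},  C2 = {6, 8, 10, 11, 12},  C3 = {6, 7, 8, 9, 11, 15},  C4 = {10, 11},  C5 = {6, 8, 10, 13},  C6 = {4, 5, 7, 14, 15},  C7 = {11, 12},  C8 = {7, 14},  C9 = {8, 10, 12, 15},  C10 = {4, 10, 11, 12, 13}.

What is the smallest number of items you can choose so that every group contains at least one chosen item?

Take H = {6, 11, 14, 15}. Each listed group contains at least one of these, so H is a hitting set of size 4.
The groups C1, C5, C7, C8 are pairwise disjoint, so any hitting set needs a separate item for each — at least 4. Hence 4 is optimal.

4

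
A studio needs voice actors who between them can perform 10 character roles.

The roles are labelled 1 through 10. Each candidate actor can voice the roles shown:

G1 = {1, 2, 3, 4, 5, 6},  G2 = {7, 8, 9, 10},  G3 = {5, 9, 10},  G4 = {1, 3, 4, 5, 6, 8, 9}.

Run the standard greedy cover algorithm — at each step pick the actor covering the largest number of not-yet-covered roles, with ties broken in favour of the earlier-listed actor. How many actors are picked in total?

Greedy: pick G4 (covers 7 new) → pick G2 (covers 2 new) → pick G1 (covers 1 new). Total picks: 3.
(The true minimum cover uses only 2 actors, so greedy is not optimal here.)

3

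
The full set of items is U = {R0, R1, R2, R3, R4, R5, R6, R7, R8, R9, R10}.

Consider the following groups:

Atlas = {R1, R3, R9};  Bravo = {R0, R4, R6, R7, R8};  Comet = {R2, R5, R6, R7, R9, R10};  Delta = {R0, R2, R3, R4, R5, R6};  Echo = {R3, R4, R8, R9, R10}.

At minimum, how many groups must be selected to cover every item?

Atlas and Bravo and Comet together: Atlas ∪ Bravo ∪ Comet = {R0, R1, R2, R3, R4, R5, R6, R7, R8, R9, R10} — every item is covered.
Only Atlas contains R1, so Atlas is forced; the remaining 8 items need at least 2 more groups (each remaining group adds at most 5) — so at least 3 groups are needed, and 3 is optimal.

3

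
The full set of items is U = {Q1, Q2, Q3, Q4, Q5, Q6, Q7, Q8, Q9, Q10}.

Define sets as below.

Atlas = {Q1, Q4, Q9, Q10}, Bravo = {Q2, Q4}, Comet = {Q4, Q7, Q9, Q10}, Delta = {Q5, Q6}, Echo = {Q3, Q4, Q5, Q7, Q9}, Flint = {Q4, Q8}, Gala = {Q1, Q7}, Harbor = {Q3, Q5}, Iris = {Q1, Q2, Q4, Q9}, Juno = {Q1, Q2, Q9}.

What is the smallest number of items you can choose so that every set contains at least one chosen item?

3

H = {Q1, Q4, Q5} meets every set (each contains at least one member of H), and |H| = 3.
The sets Delta, Flint, Juno are pairwise disjoint, so any hitting set needs a separate item for each — at least 3. Hence 3 is optimal.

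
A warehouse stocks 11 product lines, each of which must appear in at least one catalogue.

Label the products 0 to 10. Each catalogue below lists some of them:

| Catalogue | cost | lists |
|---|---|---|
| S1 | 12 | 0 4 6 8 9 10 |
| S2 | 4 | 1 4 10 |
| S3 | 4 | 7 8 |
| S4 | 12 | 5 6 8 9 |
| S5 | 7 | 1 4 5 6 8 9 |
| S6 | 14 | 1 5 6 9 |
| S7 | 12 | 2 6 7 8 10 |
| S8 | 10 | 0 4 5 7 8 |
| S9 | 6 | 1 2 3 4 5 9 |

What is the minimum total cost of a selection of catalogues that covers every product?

22

S1, S3, S9 together cover every product (S1 ∪ S3 ∪ S9 = {0, 1, 2, 3, 4, 5, 6, 7, 8, 9, 10}); total cost 12 + 4 + 6 = 22.
No covering selection has total cost below 22.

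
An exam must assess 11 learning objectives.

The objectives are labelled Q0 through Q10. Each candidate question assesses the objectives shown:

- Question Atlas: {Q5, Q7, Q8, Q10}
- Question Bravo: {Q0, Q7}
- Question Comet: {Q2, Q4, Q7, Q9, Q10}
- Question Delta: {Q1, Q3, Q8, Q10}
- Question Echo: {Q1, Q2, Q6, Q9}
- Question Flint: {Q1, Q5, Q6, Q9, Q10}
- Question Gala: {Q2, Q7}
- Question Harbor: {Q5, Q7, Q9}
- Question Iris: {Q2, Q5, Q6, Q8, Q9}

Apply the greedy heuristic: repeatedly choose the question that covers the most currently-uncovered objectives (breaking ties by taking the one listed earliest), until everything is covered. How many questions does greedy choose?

4

Greedy: pick Comet (covers 5 new) → pick Delta (covers 3 new) → pick Flint (covers 2 new) → pick Bravo (covers 1 new). Total picks: 4.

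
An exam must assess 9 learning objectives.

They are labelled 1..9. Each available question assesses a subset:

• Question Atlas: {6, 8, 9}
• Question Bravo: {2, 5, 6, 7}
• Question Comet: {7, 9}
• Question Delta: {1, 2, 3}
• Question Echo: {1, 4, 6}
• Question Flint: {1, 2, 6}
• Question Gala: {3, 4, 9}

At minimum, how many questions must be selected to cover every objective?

Take {Atlas, Bravo, Delta, Echo}. Their union is {1, 2, 3, 4, 5, 6, 7, 8, 9}, which is all 9 objectives.
No 3 of the 7 questions cover everything (all 35 combinations miss at least one objective), so 4 is optimal.

4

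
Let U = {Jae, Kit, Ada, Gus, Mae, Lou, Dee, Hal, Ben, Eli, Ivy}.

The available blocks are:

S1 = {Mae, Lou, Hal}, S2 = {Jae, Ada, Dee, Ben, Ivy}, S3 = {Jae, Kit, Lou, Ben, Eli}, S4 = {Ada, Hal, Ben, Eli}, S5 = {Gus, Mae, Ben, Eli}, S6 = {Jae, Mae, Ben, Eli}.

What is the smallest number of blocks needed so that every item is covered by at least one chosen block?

4

S1, S2, S3, and S5 cover everything between them: the union {Jae, Kit, Ada, Gus, Mae, Lou, Dee, Hal, Ben, Eli, Ivy} is all of U.
No 3 of the 6 blocks cover everything (all 20 combinations miss at least one item), so 4 is optimal.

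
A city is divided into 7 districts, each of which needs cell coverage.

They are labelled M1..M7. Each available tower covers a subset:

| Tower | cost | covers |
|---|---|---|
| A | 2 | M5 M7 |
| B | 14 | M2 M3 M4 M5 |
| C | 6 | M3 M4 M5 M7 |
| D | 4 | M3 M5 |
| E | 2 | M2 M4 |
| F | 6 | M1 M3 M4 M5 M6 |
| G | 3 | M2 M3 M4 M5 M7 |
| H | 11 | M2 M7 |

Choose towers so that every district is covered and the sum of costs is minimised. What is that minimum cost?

F, G together cover every district (F ∪ G = {M1, M2, M3, M4, M5, M6, M7}); total cost 6 + 3 = 9.
No covering selection has total cost below 9.

9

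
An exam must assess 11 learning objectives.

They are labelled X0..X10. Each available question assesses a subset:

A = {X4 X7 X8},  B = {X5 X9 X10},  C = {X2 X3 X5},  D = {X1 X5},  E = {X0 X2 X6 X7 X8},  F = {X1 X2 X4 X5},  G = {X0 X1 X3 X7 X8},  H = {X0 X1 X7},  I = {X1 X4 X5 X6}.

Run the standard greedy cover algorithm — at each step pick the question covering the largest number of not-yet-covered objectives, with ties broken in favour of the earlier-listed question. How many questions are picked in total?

Greedy: pick E (covers 5 new) → pick B (covers 3 new) → pick F (covers 2 new) → pick C (covers 1 new). Total picks: 4.

4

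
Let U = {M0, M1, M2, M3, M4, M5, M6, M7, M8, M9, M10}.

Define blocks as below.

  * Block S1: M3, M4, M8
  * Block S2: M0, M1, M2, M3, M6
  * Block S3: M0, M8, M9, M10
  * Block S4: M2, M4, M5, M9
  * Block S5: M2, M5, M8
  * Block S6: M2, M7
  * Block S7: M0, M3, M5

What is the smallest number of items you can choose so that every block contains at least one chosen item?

Take H = {M0, M2, M4}. Each listed block contains at least one of these, so H is a hitting set of size 3.
No choice of 2 items meets every block, so 3 is the minimum.

3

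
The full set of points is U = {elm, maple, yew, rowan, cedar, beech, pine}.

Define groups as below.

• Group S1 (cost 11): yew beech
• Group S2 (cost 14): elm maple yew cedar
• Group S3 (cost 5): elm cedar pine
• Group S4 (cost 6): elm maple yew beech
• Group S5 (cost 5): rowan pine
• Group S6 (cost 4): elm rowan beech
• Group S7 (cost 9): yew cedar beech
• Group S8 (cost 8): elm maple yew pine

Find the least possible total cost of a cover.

15

S3, S4, S6 together cover every point (S3 ∪ S4 ∪ S6 = {elm, maple, yew, rowan, cedar, beech, pine}); total cost 5 + 6 + 4 = 15.
No covering selection has total cost below 15.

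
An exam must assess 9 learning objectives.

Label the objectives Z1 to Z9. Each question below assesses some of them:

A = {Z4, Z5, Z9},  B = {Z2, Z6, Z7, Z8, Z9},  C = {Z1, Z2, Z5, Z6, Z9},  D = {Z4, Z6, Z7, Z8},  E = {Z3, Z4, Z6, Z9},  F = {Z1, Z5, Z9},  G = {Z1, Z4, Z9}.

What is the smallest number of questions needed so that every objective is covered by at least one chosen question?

C and D and E together: C ∪ D ∪ E = {Z1, Z2, Z3, Z4, Z5, Z6, Z7, Z8, Z9} — every objective is covered.
Only E contains Z3, so E is forced; the remaining 5 objectives need at least 2 more questions (each remaining question adds at most 3) — so at least 3 questions are needed, and 3 is optimal.

3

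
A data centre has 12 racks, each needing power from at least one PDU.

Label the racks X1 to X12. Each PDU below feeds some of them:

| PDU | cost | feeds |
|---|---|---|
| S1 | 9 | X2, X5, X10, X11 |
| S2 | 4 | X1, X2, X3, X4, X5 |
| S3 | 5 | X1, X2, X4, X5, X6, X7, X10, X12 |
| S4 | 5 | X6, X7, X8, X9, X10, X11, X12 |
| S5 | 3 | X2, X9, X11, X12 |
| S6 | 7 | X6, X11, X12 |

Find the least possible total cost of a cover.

9

S2, S4 together cover every rack (S2 ∪ S4 = {X1, X2, X3, X4, X5, X6, X7, X8, X9, X10, X11, X12}); total cost 4 + 5 = 9.
The greedy pick S3, S5, S2, S4 costs 17; no covering selection beats 9.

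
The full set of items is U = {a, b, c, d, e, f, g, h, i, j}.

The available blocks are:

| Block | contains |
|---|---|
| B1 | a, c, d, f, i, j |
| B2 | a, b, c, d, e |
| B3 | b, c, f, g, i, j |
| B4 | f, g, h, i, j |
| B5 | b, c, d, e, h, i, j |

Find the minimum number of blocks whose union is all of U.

2

B2 and B4 cover everything between them: the union {a, b, c, d, e, f, g, h, i, j} is all of U.
No single block has all 10 items (the largest, B5, has 7), so 2 is optimal.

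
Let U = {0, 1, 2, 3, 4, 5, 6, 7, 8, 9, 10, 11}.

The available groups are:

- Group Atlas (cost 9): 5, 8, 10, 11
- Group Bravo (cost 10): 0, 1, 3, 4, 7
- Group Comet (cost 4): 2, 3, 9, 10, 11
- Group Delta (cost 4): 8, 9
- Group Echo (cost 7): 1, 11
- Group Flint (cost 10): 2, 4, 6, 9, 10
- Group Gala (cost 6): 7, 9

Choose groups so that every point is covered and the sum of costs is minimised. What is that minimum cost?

Atlas, Bravo, Flint together cover every point (Atlas ∪ Bravo ∪ Flint = {0, 1, 2, 3, 4, 5, 6, 7, 8, 9, 10, 11}); total cost 9 + 10 + 10 = 29.
The greedy pick Comet, Bravo, Delta, Atlas, Flint costs 37; no covering selection beats 29.

29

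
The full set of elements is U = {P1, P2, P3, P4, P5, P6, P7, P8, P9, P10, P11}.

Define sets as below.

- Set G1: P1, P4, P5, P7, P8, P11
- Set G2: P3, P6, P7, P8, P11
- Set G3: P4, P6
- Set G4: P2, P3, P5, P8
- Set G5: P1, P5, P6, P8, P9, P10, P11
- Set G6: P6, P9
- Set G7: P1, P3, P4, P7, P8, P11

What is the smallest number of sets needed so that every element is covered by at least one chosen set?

G4, G5, and G7 cover everything between them: the union {P1, P2, P3, P4, P5, P6, P7, P8, P9, P10, P11} is all of U.
Only G4 contains P2, so G4 is forced; the remaining 7 elements need at least 2 more sets (each remaining set adds at most 5) — so at least 3 sets are needed, and 3 is optimal.

3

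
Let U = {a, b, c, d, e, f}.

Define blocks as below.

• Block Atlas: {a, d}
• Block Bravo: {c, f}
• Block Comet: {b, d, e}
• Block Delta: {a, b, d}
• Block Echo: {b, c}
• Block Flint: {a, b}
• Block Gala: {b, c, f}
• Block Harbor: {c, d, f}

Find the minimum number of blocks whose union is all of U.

3

Atlas and Comet and Gala together: Atlas ∪ Comet ∪ Gala = {a, b, c, d, e, f} — every point is covered.
Only Comet contains e, so Comet is forced; the remaining 3 points need at least 2 more blocks (each remaining block adds at most 2) — so at least 3 blocks are needed, and 3 is optimal.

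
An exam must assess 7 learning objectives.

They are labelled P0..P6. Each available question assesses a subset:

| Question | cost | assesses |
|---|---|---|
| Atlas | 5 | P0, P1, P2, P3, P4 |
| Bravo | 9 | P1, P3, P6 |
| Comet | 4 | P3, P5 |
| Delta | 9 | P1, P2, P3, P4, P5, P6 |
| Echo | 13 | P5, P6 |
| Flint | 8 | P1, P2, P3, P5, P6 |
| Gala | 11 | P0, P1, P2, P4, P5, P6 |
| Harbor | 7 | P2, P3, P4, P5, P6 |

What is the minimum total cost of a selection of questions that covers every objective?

12

Atlas, Harbor together cover every objective (Atlas ∪ Harbor = {P0, P1, P2, P3, P4, P5, P6}); total cost 5 + 7 = 12.
No covering selection has total cost below 12.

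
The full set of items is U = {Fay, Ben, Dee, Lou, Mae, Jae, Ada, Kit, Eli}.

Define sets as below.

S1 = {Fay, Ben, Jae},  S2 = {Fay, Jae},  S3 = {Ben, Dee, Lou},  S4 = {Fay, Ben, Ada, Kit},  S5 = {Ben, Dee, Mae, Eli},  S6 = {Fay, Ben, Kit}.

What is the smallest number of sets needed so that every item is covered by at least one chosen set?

4

S1 and S3 and S4 and S5 together: S1 ∪ S3 ∪ S4 ∪ S5 = {Fay, Ben, Dee, Lou, Mae, Jae, Ada, Kit, Eli} — every item is covered.
No 3 of the 6 sets cover everything (all 20 combinations miss at least one item), so 4 is optimal.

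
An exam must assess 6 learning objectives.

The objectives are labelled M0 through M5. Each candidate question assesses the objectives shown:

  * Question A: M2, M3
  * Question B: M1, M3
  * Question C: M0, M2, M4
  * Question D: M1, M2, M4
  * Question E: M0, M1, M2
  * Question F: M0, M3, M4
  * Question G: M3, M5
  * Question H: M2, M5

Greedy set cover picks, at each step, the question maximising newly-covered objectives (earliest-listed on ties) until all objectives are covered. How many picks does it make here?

Greedy: pick C (covers 3 new) → pick B (covers 2 new) → pick G (covers 1 new). Total picks: 3.

3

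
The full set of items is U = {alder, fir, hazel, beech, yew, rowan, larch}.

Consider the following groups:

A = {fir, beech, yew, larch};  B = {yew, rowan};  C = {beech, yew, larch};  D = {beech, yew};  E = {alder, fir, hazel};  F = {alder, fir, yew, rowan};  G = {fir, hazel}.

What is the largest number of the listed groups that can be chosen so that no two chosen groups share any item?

2

B, G are pairwise disjoint (B={yew,rowan}; G={fir,hazel}).
Every remaining group overlaps one of these, and no 3 of the listed groups are pairwise disjoint, so 2 is the maximum.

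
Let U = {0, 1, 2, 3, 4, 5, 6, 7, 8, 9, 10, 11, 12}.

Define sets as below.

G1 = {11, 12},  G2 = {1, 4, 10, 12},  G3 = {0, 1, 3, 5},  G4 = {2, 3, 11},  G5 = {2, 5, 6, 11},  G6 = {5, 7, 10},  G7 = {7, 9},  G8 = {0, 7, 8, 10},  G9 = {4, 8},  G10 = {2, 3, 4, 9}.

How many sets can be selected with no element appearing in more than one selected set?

G1, G3, G7, G9 are pairwise disjoint (G1={11,12}; G3={0,1,3,5}; G7={7,9}; G9={4,8}).
Every remaining set overlaps one of these, and no 5 of the listed sets are pairwise disjoint, so 4 is the maximum.

4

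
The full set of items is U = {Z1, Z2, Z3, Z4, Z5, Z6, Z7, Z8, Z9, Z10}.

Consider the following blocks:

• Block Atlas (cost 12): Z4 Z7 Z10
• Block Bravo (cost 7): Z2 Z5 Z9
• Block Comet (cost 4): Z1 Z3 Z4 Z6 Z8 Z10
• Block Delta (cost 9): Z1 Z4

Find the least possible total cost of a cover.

Atlas, Bravo, Comet together cover every item (Atlas ∪ Bravo ∪ Comet = {Z1, Z2, Z3, Z4, Z5, Z6, Z7, Z8, Z9, Z10}); total cost 12 + 7 + 4 = 23.
No covering selection has total cost below 23.

23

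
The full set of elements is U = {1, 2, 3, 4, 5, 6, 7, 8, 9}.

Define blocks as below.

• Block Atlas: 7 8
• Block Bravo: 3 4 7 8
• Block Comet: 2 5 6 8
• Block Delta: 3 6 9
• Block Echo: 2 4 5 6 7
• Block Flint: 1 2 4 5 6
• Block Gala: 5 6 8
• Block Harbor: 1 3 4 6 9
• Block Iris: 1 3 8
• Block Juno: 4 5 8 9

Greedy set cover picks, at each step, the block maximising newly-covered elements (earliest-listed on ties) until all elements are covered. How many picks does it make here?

3

Greedy: pick Echo (covers 5 new) → pick Harbor (covers 3 new) → pick Atlas (covers 1 new). Total picks: 3.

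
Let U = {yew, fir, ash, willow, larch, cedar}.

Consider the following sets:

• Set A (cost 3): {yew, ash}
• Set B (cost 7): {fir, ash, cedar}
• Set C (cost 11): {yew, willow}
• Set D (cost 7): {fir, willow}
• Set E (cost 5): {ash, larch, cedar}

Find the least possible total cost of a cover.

A, D, E together cover every item (A ∪ D ∪ E = {yew, fir, ash, willow, larch, cedar}); total cost 3 + 7 + 5 = 15.
No covering selection has total cost below 15.

15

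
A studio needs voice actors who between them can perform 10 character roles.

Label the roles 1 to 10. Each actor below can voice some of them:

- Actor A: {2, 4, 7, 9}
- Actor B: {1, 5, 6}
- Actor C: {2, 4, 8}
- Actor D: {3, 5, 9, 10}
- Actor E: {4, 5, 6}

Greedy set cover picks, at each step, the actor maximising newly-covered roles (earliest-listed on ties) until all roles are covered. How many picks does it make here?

4

Greedy: pick A (covers 4 new) → pick B (covers 3 new) → pick D (covers 2 new) → pick C (covers 1 new). Total picks: 4.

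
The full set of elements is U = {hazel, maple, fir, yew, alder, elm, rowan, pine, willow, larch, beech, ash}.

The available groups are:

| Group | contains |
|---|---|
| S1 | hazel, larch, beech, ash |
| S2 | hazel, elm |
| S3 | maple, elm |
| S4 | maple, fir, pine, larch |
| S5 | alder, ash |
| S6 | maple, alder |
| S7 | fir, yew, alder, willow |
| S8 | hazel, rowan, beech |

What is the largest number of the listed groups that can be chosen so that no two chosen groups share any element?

S1, S3, S7 are pairwise disjoint (S1={hazel,larch,beech,ash}; S3={maple,elm}; S7={fir,yew,alder,willow}).
Every remaining group overlaps one of these, and no 4 of the listed groups are pairwise disjoint, so 3 is the maximum.

3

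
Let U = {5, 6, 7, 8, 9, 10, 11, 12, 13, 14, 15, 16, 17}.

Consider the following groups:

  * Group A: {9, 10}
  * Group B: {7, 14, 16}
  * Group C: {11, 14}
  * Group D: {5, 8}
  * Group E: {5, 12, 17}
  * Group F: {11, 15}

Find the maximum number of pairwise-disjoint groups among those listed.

4

A, B, E, F are pairwise disjoint (A={9,10}; B={7,14,16}; E={5,12,17}; F={11,15}).
Every remaining group overlaps one of these, and no 5 of the listed groups are pairwise disjoint, so 4 is the maximum.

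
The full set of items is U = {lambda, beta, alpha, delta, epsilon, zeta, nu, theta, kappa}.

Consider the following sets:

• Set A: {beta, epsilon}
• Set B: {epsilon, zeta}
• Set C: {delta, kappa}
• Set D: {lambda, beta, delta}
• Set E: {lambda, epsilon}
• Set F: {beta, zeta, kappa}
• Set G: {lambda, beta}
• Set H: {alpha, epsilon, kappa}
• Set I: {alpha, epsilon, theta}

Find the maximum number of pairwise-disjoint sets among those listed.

3

C, G, I are pairwise disjoint (C={delta,kappa}; G={lambda,beta}; I={alpha,epsilon,theta}).
Every remaining set overlaps one of these, and no 4 of the listed sets are pairwise disjoint, so 3 is the maximum.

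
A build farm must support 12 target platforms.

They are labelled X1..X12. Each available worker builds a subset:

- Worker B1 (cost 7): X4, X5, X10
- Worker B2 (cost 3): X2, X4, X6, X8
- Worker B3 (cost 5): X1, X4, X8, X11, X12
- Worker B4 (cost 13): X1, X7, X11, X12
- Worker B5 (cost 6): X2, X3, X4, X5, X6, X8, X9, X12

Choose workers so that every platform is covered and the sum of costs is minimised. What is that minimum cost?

26

B1, B4, B5 together cover every platform (B1 ∪ B4 ∪ B5 = {X1, X2, X3, X4, X5, X6, X7, X8, X9, X10, X11, X12}); total cost 7 + 13 + 6 = 26.
The greedy pick B2, B5, B3, B1, B4 costs 34; no covering selection beats 26.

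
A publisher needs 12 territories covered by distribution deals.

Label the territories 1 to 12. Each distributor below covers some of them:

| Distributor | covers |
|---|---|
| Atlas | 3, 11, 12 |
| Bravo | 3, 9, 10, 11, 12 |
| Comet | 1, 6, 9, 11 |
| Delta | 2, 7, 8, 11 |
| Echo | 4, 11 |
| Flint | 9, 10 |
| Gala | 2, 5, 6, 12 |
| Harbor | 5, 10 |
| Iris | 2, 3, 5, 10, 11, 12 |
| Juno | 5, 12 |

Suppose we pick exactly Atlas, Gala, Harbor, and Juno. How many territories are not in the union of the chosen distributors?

5

Union of Atlas, Gala, Harbor, Juno = {2, 3, 5, 6, 10, 11, 12}.
Not covered: 1, 4, 7, 8, 9 — 5 territories.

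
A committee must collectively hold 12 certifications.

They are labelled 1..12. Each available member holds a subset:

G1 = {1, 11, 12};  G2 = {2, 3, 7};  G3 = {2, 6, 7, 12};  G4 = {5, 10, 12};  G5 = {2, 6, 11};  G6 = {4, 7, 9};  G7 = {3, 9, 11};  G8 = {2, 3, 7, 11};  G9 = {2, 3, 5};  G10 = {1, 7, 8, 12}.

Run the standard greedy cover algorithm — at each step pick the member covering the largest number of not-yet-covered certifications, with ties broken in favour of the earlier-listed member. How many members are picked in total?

Greedy: pick G3 (covers 4 new) → pick G7 (covers 3 new) → pick G4 (covers 2 new) → pick G10 (covers 2 new) → pick G6 (covers 1 new). Total picks: 5.

5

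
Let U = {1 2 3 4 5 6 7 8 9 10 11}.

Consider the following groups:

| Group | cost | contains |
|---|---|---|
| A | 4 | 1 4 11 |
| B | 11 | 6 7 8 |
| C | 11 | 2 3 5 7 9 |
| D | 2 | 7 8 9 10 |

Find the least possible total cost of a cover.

A, B, C, D together cover every element (A ∪ B ∪ C ∪ D = {1, 2, 3, 4, 5, 6, 7, 8, 9, 10, 11}); total cost 4 + 11 + 11 + 2 = 28.
No covering selection has total cost below 28.

28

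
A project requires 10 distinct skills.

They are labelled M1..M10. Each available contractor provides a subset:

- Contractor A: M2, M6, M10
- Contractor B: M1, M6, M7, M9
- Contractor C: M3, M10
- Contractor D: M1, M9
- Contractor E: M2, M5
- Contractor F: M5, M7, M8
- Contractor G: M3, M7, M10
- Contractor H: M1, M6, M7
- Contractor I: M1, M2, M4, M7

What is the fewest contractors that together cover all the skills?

Take {B, C, F, I}. Their union is {M1, M2, M3, M4, M5, M6, M7, M8, M9, M10}, which is all 10 skills.
Only I contains M4, so I is forced; the remaining 6 skills need at least 3 more contractors (each remaining contractor adds at most 2) — so at least 4 contractors are needed, and 4 is optimal.

4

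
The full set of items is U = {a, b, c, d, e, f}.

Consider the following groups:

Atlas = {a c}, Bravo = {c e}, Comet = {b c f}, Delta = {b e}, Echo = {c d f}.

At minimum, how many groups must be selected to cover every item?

Atlas and Delta and Echo together: Atlas ∪ Delta ∪ Echo = {a, b, c, d, e, f} — every item is covered.
Only Atlas contains a, so Atlas is forced; the remaining 4 items need at least 2 more groups (each remaining group adds at most 2) — so at least 3 groups are needed, and 3 is optimal.

3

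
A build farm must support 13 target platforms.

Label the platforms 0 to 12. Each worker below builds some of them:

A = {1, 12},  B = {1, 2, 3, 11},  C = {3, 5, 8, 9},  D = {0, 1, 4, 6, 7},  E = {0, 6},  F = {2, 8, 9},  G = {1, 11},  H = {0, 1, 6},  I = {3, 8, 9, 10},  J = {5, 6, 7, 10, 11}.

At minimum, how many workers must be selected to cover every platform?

5

A and B and D and F and J together: A ∪ B ∪ D ∪ F ∪ J = {0, 1, 2, 3, 4, 5, 6, 7, 8, 9, 10, 11, 12} — every platform is covered.
No 4 of the 10 workers cover everything (all 210 combinations miss at least one platform), so 5 is optimal.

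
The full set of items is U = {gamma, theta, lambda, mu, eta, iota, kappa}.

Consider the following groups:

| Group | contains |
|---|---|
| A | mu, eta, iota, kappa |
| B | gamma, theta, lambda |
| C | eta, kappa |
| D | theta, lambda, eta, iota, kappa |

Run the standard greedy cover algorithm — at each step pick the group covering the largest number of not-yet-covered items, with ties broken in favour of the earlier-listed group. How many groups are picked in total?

3

Greedy: pick D (covers 5 new) → pick A (covers 1 new) → pick B (covers 1 new). Total picks: 3.
(The true minimum cover uses only 2 groups, so greedy is not optimal here.)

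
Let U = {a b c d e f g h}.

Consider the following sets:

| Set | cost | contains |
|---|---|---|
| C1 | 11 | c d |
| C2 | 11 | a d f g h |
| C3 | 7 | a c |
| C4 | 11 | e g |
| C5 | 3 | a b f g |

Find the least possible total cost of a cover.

32

C2, C3, C4, C5 together cover every point (C2 ∪ C3 ∪ C4 ∪ C5 = {a, b, c, d, e, f, g, h}); total cost 11 + 7 + 11 + 3 = 32.
The greedy pick C5, C1, C2, C4 costs 36; no covering selection beats 32.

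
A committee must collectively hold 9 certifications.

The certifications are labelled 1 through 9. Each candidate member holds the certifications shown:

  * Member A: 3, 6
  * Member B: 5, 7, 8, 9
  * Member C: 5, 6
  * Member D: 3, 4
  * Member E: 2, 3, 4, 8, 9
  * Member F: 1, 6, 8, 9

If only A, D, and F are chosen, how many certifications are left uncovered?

3

Union of A, D, F = {1, 3, 4, 6, 8, 9}.
Not covered: 2, 5, 7 — 3 certifications.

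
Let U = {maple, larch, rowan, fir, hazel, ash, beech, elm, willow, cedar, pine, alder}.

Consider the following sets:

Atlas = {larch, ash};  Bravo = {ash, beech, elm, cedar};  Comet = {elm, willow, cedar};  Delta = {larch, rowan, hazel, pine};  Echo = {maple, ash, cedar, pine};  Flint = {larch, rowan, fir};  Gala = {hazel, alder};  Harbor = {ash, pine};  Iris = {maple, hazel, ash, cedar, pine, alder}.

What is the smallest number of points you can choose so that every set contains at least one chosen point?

4

Take H = {rowan, hazel, ash, willow}. Each listed set contains at least one of these, so H is a hitting set of size 4.
The sets Comet, Flint, Gala, Harbor are pairwise disjoint, so any hitting set needs a separate point for each — at least 4. Hence 4 is optimal.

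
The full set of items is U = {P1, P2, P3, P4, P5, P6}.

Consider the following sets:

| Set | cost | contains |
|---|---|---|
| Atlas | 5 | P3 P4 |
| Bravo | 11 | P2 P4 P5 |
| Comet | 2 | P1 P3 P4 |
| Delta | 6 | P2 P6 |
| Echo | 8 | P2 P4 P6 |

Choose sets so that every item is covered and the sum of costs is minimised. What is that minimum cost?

Bravo, Comet, Delta together cover every item (Bravo ∪ Comet ∪ Delta = {P1, P2, P3, P4, P5, P6}); total cost 11 + 2 + 6 = 19.
No covering selection has total cost below 19.

19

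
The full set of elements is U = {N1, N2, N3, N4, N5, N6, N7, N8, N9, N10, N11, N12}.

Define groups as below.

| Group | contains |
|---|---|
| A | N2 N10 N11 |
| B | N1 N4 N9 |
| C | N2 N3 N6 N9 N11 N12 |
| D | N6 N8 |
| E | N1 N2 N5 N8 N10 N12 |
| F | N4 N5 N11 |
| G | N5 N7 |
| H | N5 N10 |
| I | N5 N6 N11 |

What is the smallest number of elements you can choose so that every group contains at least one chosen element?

Take T = {N1, N5, N6, N10}. Each listed group contains at least one of these, so T is a hitting set of size 4.
The groups A, B, D, G are pairwise disjoint, so any hitting set needs a separate element for each — at least 4. Hence 4 is optimal.

4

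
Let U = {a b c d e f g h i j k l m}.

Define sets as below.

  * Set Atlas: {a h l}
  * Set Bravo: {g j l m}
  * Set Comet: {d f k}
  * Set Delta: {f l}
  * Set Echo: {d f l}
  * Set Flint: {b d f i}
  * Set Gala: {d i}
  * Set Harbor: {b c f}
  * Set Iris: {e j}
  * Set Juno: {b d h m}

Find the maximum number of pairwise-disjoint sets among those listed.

4

Atlas, Gala, Harbor, Iris are pairwise disjoint (Atlas={a,h,l}; Gala={d,i}; Harbor={b,c,f}; Iris={e,j}).
Every remaining set overlaps one of these, and no 5 of the listed sets are pairwise disjoint, so 4 is the maximum.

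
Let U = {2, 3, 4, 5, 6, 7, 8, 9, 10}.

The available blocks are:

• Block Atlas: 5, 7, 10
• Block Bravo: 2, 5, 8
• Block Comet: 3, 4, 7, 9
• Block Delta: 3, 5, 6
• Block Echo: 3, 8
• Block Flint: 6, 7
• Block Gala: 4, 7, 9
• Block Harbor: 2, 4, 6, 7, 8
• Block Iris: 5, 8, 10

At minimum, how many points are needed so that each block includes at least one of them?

3

Take H = {3, 7, 8}. Each listed block contains at least one of these, so H is a hitting set of size 3.
No choice of 2 points meets every block, so 3 is the minimum.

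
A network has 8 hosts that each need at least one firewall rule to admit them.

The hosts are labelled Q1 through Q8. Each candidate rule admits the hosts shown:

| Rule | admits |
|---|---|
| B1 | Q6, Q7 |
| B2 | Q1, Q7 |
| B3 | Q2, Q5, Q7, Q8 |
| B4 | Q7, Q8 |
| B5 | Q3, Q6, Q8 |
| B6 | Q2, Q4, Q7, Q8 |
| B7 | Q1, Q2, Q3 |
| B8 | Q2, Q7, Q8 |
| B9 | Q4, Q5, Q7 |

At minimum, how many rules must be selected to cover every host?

B5 and B7 and B9 together: B5 ∪ B7 ∪ B9 = {Q1, Q2, Q3, Q4, Q5, Q6, Q7, Q8} — every host is covered.
No 2 of the 9 rules cover everything (all 36 combinations miss at least one host), so 3 is optimal.

3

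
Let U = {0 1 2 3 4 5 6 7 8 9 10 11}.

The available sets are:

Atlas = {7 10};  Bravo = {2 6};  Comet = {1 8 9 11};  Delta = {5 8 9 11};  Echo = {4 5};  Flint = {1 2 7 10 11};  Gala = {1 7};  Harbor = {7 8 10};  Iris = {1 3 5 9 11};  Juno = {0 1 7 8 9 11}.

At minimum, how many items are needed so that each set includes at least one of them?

Take H = {1, 2, 5, 7}. Each listed set contains at least one of these, so H is a hitting set of size 4.
The sets Atlas, Bravo, Comet, Echo are pairwise disjoint, so any hitting set needs a separate item for each — at least 4. Hence 4 is optimal.

4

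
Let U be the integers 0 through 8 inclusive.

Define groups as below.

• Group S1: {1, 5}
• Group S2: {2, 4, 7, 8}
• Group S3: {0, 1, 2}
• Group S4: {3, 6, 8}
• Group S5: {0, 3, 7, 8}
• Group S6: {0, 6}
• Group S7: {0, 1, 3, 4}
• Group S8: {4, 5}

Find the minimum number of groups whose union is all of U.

4

S2 and S3 and S4 and S8 together: S2 ∪ S3 ∪ S4 ∪ S8 = {0, 1, 2, 3, 4, 5, 6, 7, 8} — every point is covered.
No 3 of the 8 groups cover everything (all 56 combinations miss at least one point), so 4 is optimal.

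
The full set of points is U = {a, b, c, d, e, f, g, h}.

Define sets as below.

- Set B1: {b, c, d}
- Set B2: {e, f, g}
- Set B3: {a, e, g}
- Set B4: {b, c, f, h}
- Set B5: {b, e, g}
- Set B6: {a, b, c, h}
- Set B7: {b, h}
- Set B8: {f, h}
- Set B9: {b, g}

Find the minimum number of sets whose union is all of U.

3

Take {B1, B3, B8}. Their union is {a, b, c, d, e, f, g, h}, which is all 8 points.
Only B1 contains d, so B1 is forced; the remaining 5 points need at least 2 more sets (each remaining set adds at most 3) — so at least 3 sets are needed, and 3 is optimal.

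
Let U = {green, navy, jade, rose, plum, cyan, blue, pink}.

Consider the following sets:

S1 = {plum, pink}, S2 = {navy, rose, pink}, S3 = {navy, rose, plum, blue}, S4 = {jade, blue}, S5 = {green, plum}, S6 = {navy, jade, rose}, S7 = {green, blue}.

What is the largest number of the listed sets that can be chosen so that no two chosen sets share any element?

3

S1, S6, S7 are pairwise disjoint (S1={plum,pink}; S6={navy,jade,rose}; S7={green,blue}).
Every remaining set overlaps one of these, and no 4 of the listed sets are pairwise disjoint, so 3 is the maximum.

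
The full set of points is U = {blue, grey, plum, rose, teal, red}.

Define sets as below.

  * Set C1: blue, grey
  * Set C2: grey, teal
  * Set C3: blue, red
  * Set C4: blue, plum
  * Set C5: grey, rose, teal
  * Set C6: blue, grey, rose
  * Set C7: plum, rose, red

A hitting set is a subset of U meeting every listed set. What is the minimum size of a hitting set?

H = {blue, grey, rose} meets every set (each contains at least one member of H), and |H| = 3.
No choice of 2 points meets every set, so 3 is the minimum.

3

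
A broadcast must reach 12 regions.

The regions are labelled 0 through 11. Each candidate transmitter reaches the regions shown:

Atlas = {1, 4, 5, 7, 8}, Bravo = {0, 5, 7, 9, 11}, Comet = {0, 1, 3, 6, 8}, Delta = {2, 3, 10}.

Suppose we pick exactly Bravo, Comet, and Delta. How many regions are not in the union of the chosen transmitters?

Union of Bravo, Comet, Delta = {0, 1, 2, 3, 5, 6, 7, 8, 9, 10, 11}.
Not covered: 4 — 1 region.

1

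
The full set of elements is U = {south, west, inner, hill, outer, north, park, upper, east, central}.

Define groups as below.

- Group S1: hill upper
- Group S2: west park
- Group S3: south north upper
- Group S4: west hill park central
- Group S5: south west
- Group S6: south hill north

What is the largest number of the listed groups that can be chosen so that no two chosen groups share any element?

S1, S2 are pairwise disjoint (S1={hill,upper}; S2={west,park}).
Every remaining group overlaps one of these, and no 3 of the listed groups are pairwise disjoint, so 2 is the maximum.

2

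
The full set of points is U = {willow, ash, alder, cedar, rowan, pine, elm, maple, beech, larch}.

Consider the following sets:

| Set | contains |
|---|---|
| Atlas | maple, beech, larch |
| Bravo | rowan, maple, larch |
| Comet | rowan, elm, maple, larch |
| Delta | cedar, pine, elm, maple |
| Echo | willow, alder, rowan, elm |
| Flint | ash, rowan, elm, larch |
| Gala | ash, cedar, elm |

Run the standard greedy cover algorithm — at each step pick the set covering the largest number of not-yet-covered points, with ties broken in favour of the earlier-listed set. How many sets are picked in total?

Greedy: pick Comet (covers 4 new) → pick Delta (covers 2 new) → pick Echo (covers 2 new) → pick Atlas (covers 1 new) → pick Flint (covers 1 new). Total picks: 5.
(The true minimum cover uses only 4 sets, so greedy is not optimal here.)

5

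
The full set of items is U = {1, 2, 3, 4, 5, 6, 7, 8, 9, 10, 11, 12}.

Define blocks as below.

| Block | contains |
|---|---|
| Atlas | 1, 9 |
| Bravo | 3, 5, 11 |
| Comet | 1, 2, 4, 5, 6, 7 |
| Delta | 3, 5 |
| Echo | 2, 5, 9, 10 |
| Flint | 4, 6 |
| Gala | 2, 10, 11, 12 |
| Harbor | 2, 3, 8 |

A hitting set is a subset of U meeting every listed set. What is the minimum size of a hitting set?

4

The 4 items {2, 4, 5, 9} hit every block.
The blocks Atlas, Delta, Flint, Gala are pairwise disjoint, so any hitting set needs a separate item for each — at least 4. Hence 4 is optimal.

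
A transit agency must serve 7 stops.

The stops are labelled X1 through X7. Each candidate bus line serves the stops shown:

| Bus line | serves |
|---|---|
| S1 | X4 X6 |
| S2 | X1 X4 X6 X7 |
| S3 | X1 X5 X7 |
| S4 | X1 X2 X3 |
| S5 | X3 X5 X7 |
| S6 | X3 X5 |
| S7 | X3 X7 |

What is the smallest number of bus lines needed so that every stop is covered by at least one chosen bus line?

S2 and S3 and S4 together: S2 ∪ S3 ∪ S4 = {X1, X2, X3, X4, X5, X6, X7} — every stop is covered.
Only S4 contains X2, so S4 is forced; the remaining 4 stops need at least 2 more bus lines (each remaining bus line adds at most 3) — so at least 3 bus lines are needed, and 3 is optimal.

3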